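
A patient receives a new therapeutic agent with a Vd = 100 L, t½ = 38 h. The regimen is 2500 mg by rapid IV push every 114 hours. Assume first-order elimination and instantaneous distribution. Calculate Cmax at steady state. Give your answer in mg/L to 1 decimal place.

28.6 mg/L

τ = 114 h = 3 half-lives, so f = (1/2)^3 = 0.125.
Accumulation ratio R = 1/(1 − f) = 1/0.875 = 8/7.
Single-dose peak C₀ = D/Vd = 2500/100 = 25 mg/L.
Steady-state peak Cmax,ss = C₀·R = 25 × 8/7 ≈ 28.571 mg/L.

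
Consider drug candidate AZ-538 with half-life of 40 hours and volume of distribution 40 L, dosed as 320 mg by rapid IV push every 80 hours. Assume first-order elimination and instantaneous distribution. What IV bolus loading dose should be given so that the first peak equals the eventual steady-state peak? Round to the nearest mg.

f = (1/2)^(80/40) ≈ 0.250000; accumulation ratio R = 1/(1−f) ≈ 1.33333.
Loading dose to hit Cmax,ss on first dose: D_load = D_maint·R ≈ 320 × 1.33333 ≈ 426.67 mg.

427 mg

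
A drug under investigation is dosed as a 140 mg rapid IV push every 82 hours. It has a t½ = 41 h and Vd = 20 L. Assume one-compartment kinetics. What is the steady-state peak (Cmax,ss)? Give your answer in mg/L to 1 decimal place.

9.3 mg/L

τ = 82 h = 2 half-lives, so f = (1/2)^2 = 0.25.
Accumulation ratio R = 1/(1 − f) = 1/0.75 = 4/3.
Single-dose peak C₀ = D/Vd = 140/20 = 7 mg/L.
Steady-state peak Cmax,ss = C₀·R = 7 × 4/3 ≈ 9.333 mg/L.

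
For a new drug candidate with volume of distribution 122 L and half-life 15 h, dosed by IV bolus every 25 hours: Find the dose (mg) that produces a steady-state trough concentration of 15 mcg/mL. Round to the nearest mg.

3980 mg

τ/t½ = 25/15 ≈ 1.6667, so f = (1/2)^(25/15) ≈ 0.314980.
Cmin,ss = (D/Vd)·f/(1−f), so D = Cmin,ss·Vd·(1−f)/f.
D = 15 × 122 × (1−f)/f ≈ 15 × 122 × 2.17480 ≈ 3979.88 mg.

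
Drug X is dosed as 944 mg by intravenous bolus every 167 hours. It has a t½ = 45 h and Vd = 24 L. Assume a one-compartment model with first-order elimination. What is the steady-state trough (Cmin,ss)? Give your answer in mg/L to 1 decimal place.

3.3 mg/L

k = ln2/t½ = ln2/45 ≈ 0.015403 h⁻¹; fraction remaining f = e^(−kτ) = e^(−0.015403×167) ≈ 0.0764.
Single-dose peak C₀ = D/Vd = 944/24 ≈ 39.333 mg/L.
Steady-state trough Cmin,ss = C₀·f/(1−f) ≈ 39.333 × 0.0764/0.9236 ≈ 3.254 mg/L.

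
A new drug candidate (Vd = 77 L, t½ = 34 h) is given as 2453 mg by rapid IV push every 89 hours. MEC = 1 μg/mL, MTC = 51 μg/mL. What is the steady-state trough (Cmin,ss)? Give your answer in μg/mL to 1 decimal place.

Over one 89-h interval, 89/34 ≈ 2.6176 half-lives elapse, leaving f ≈ 0.1629 of each dose.
Single-dose peak C₀ = D/Vd = 2453/77 ≈ 31.857 μg/mL.
Steady-state trough Cmin,ss = C₀·f/(1−f) ≈ 31.857 × 0.1629/0.8371 ≈ 6.199 μg/mL.
Trough 6.2 μg/mL vs MEC 1 μg/mL: adequate.

6.2 μg/mL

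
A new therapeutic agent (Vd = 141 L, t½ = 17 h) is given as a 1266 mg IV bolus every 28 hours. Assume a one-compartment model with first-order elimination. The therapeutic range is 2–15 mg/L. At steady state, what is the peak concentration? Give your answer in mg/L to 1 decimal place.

13.2 mg/L

Over one 28-h interval, 28/17 ≈ 1.6471 half-lives elapse, leaving f ≈ 0.3193 of each dose.
Accumulation ratio R = 1/(1 − f) ≈ 1/0.6807 ≈ 1.4691.
Each bolus raises the concentration by D/Vd = 1266/141 ≈ 8.979 mg/L.
Steady-state peak Cmax,ss = C₀·R ≈ 8.979 × 1.4691 ≈ 13.191 mg/L.
Peak 13.2 mg/L vs MTC 15 mg/L: below toxic threshold.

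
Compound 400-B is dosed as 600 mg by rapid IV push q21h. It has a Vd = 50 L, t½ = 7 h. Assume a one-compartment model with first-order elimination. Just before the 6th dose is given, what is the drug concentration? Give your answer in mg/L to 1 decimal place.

1.7 mg/L

f = (1/2)^(τ/t½) = (1/2)^(21/7) ≈ 0.1250.
C₀ = D/Vd = 600/50 ≈ 12.000 mg/L.
Before the 6th dose, 5 doses have been given. Superposition: Cmin = C₀·(f + f² + … + f^5).
≈ 12.000 × (0.1250 + 0.0156 + 0.0020 + 0.0002 + 0.0000) ≈ 12.000 × 0.1428 ≈ 1.714 mg/L.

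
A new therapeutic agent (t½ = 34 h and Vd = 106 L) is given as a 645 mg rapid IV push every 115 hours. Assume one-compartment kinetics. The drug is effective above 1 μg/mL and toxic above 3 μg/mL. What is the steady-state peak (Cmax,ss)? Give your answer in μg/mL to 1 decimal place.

6.7 μg/mL

τ/t½ = 115/34 ≈ 3.3824, so fraction remaining f = (1/2)^(115/34) ≈ 0.0959.
At steady state, accumulation factor R = 1/(1 − e^(−kτ)) ≈ 1.1061.
Each bolus raises the concentration by D/Vd = 645/106 ≈ 6.085 μg/mL.
Steady-state peak Cmax,ss = C₀·R ≈ 6.085 × 1.1061 ≈ 6.731 μg/mL.
Peak 6.7 μg/mL vs MTC 3 μg/mL: exceeds toxic threshold.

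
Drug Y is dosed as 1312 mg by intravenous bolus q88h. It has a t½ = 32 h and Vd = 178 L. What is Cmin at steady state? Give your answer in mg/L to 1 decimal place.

τ/t½ = 88/32 ≈ 2.75, so fraction remaining f = (1/2)^(88/32) ≈ 0.1487.
Accumulation ratio R = 1/(1 − f) ≈ 1/0.8513 ≈ 1.1747.
Single-dose peak C₀ = D/Vd = 1312/178 ≈ 7.371 mg/L.
Cmax,ss = C₀/(1 − f) ≈ 7.371/0.8513 ≈ 8.659 mg/L.
Steady-state trough Cmin,ss = Cmax,ss·f ≈ 8.659 × 0.1487 ≈ 1.288 mg/L.

1.3 mg/L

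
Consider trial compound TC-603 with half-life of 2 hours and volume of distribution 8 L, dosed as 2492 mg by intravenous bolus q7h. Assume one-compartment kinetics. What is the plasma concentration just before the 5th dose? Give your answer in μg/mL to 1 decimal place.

30.2 μg/mL

f = (1/2)^(τ/t½) = (1/2)^(7/2) ≈ 0.0884.
C₀ = D/Vd = 2492/8 ≈ 311.500 μg/mL.
Before the 5th dose, 4 doses have been given. Superposition: Cmin = C₀·(f + f² + … + f^4).
≈ 311.500 × (0.0884 + 0.0078 + 0.0007 + 0.0001) ≈ 311.500 × 0.0970 ≈ 30.216 μg/mL.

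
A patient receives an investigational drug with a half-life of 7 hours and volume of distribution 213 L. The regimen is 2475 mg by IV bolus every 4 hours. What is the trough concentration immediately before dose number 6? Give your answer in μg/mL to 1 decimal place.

f = (1/2)^(τ/t½) = (1/2)^(4/7) ≈ 0.6730.
C₀ = D/Vd = 2475/213 ≈ 11.620 μg/mL.
Before the 6th dose, 5 doses have been given. Superposition: Cmin = C₀·(f + f² + … + f^5).
≈ 11.620 × (0.6730 + 0.4529 + 0.3048 + 0.2051 + 0.1381) ≈ 11.620 × 1.7739 ≈ 20.613 μg/mL.

20.6 μg/mL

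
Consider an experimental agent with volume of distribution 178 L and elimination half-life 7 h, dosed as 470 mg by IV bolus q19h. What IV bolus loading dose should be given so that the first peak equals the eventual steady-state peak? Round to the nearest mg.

554 mg

f = (1/2)^(19/7) ≈ 0.152377; accumulation ratio R = 1/(1−f) ≈ 1.17977.
Loading dose to hit Cmax,ss on first dose: D_load = D_maint·R ≈ 470 × 1.17977 ≈ 554.49 mg.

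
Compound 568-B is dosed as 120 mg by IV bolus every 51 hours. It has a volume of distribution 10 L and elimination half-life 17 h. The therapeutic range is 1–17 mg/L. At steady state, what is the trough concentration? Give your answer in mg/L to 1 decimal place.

τ = 51 h = 3 half-lives, so f = (1/2)^3 = 0.125.
Accumulation ratio R = 1/(1 − f) = 1/0.875 = 8/7.
Single-dose peak C₀ = D/Vd = 120/10 = 12 mg/L.
Steady-state peak Cmax,ss = C₀·R = 12 × 8/7 ≈ 13.714 mg/L.
Steady-state trough Cmin,ss = Cmax,ss·f ≈ 13.714 × 0.125 ≈ 1.714 mg/L.
Trough 1.7 mg/L vs MEC 1 mg/L: adequate.

1.7 mg/L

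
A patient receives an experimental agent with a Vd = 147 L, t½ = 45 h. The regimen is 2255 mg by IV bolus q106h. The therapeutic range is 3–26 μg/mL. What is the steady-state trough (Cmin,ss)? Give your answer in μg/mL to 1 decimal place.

3.7 μg/mL

τ/t½ = 106/45 ≈ 2.3556, so fraction remaining f = (1/2)^(106/45) ≈ 0.1954.
At steady state, accumulation factor R = 1/(1 − e^(−kτ)) ≈ 1.2429.
Single-dose peak C₀ = D/Vd = 2255/147 ≈ 15.340 μg/mL.
Cmax,ss = C₀/(1 − f) ≈ 15.340/0.8046 ≈ 19.065 μg/mL.
One interval later, Cmin,ss = Cmax,ss·e^(−kτ) ≈ 19.065 × 0.1954 ≈ 3.725 μg/mL.
Trough 3.7 μg/mL vs MEC 3 μg/mL: adequate.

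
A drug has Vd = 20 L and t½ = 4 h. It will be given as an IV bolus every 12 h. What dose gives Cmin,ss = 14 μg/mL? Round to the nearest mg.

τ/t½ = 12/4 ≈ 3, so f = (1/2)^(12/4) ≈ 0.125000.
Cmin,ss = (D/Vd)·f/(1−f), so D = Cmin,ss·Vd·(1−f)/f.
D = 14 × 20 × (1−f)/f ≈ 14 × 20 × 7.00000 ≈ 1960.00 mg.

1960 mg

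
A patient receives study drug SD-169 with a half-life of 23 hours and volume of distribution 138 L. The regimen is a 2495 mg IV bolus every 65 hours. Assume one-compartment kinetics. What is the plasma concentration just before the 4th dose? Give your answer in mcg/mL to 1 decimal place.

f = (1/2)^(τ/t½) = (1/2)^(65/23) ≈ 0.1410.
C₀ = D/Vd = 2495/138 ≈ 18.080 mcg/mL.
Before the 4th dose, 3 doses have been given. Superposition: Cmin = C₀·(f + f² + … + f^3).
≈ 18.080 × (0.1410 + 0.0199 + 0.0028) ≈ 18.080 × 0.1637 ≈ 2.960 mcg/mL.

3.0 mcg/mL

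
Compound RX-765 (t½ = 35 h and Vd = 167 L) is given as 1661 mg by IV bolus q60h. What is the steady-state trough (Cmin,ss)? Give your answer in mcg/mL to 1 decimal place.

4.4 mcg/mL

k = ln2/t½ = ln2/35 ≈ 0.019804 h⁻¹; fraction remaining f = e^(−kτ) = e^(−0.019804×60) ≈ 0.3048.
Accumulation ratio R = 1/(1 − f) ≈ 1/0.6952 ≈ 1.4384.
Each bolus raises the concentration by D/Vd = 1661/167 ≈ 9.946 mcg/mL.
Steady-state peak Cmax,ss = C₀·R ≈ 9.946 × 1.4384 ≈ 14.306 mcg/mL.
One interval later, Cmin,ss = Cmax,ss·e^(−kτ) ≈ 14.306 × 0.3048 ≈ 4.360 mcg/mL.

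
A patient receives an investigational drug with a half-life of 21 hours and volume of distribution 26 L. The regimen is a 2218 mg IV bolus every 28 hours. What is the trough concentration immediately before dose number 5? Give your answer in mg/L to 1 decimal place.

f = (1/2)^(τ/t½) = (1/2)^(28/21) ≈ 0.3969.
C₀ = D/Vd = 2218/26 ≈ 85.308 mg/L.
Before the 5th dose, 4 doses have been given. Superposition: Cmin = C₀·(f + f² + … + f^4).
≈ 85.308 × (0.3969 + 0.1575 + 0.0625 + 0.0248) ≈ 85.308 × 0.6417 ≈ 54.742 mg/L.

54.7 mg/L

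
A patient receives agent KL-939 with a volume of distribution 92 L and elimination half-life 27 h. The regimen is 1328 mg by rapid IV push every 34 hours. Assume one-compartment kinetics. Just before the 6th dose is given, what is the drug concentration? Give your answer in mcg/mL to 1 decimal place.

f = (1/2)^(τ/t½) = (1/2)^(34/27) ≈ 0.4178.
C₀ = D/Vd = 1328/92 ≈ 14.435 mcg/mL.
Before the 6th dose, 5 doses have been given. Superposition: Cmin = C₀·(f + f² + … + f^5).
≈ 14.435 × (0.4178 + 0.1746 + 0.0729 + 0.0305 + 0.0127) ≈ 14.435 × 0.7085 ≈ 10.227 mcg/mL.

10.2 mcg/mL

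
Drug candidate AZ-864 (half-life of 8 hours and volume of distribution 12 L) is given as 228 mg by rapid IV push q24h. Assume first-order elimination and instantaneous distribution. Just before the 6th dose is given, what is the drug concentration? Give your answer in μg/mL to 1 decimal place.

f = (1/2)^(τ/t½) = (1/2)^(24/8) ≈ 0.1250.
C₀ = D/Vd = 228/12 ≈ 19.000 μg/mL.
Before the 6th dose, 5 doses have been given. Superposition: Cmin = C₀·(f + f² + … + f^5).
≈ 19.000 × (0.1250 + 0.0156 + 0.0020 + 0.0002 + 0.0000) ≈ 19.000 × 0.1428 ≈ 2.713 μg/mL.

2.7 μg/mL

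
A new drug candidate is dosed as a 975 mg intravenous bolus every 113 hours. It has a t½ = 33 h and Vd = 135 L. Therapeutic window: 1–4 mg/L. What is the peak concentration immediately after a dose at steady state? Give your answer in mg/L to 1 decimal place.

8.0 mg/L

τ/t½ = 113/33 ≈ 3.4242, so fraction remaining f = (1/2)^(113/33) ≈ 0.0932.
At steady state, accumulation factor R = 1/(1 − e^(−kτ)) ≈ 1.1028.
Single-dose peak C₀ = D/Vd = 975/135 ≈ 7.222 mg/L.
Cmax,ss = C₀/(1 − f) ≈ 7.222/0.9068 ≈ 7.964 mg/L.
Peak 8.0 mg/L vs MTC 4 mg/L: exceeds toxic threshold.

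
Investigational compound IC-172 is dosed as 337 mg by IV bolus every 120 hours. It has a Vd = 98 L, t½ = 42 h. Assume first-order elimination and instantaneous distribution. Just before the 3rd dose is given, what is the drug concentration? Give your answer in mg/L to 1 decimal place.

0.5 mg/L

f = (1/2)^(τ/t½) = (1/2)^(120/42) ≈ 0.1380.
C₀ = D/Vd = 337/98 ≈ 3.439 mg/L.
Before the 3rd dose, 2 doses have been given. Superposition: Cmin = C₀·(f + f²).
≈ 3.439 × (0.1380 + 0.0190) ≈ 3.439 × 0.1570 ≈ 0.540 mg/L.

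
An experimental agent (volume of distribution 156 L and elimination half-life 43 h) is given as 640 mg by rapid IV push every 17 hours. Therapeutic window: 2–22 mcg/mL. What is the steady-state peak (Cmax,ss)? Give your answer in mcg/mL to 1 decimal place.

17.1 mcg/mL

k = ln2/t½ = ln2/43 ≈ 0.016120 h⁻¹; fraction remaining f = e^(−kτ) = e^(−0.016120×17) ≈ 0.7603.
Accumulation ratio R = 1/(1 − f) ≈ 1/0.2397 ≈ 4.1719.
Each bolus raises the concentration by D/Vd = 640/156 ≈ 4.103 mcg/mL.
Steady-state peak Cmax,ss = C₀·R ≈ 4.103 × 4.1719 ≈ 17.117 mcg/mL.
Peak 17.1 mcg/mL vs MTC 22 mcg/mL: below toxic threshold.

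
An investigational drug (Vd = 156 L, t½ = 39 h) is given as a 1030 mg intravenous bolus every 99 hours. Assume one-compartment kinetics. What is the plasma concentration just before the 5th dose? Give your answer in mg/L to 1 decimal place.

f = (1/2)^(τ/t½) = (1/2)^(99/39) ≈ 0.1721.
C₀ = D/Vd = 1030/156 ≈ 6.603 mg/L.
Before the 5th dose, 4 doses have been given. Superposition: Cmin = C₀·(f + f² + … + f^4).
≈ 6.603 × (0.1721 + 0.0296 + 0.0051 + 0.0009) ≈ 6.603 × 0.2077 ≈ 1.371 mg/L.

1.4 mg/L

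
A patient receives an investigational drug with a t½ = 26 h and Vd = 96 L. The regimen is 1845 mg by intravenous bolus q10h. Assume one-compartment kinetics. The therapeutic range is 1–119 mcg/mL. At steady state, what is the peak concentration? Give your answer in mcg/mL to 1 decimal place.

τ/t½ = 10/26 ≈ 0.38462, so fraction remaining f = (1/2)^(10/26) ≈ 0.7660.
Accumulation ratio R = 1/(1 − f) ≈ 1/0.2340 ≈ 4.2735.
Single-dose peak C₀ = D/Vd = 1845/96 ≈ 19.219 mcg/mL.
Steady-state peak Cmax,ss = C₀·R ≈ 19.219 × 4.2735 ≈ 82.132 mcg/mL.
Peak 82.1 mcg/mL vs MTC 119 mcg/mL: below toxic threshold.

82.1 mcg/mL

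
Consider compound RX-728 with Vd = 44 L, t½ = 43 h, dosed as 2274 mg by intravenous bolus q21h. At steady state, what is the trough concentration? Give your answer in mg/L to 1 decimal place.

128.3 mg/L

Over one 21-h interval, 21/43 ≈ 0.48837 half-lives elapse, leaving f ≈ 0.7128 of each dose.
Each bolus raises the concentration by D/Vd = 2274/44 ≈ 51.682 mg/L.
Steady-state trough Cmin,ss = C₀·f/(1−f) ≈ 51.682 × 0.7128/0.2872 ≈ 128.269 mg/L.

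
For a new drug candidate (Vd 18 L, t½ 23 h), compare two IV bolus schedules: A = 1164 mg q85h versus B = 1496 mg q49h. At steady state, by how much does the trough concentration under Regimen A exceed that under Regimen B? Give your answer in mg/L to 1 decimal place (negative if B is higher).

-19.2 mg/L

Regimen A: f = (1/2)^(85/23) ≈ 0.0772; Cmin,ss = (1164/18)·f/(1−f) ≈ 5.410 mg/L.
Regimen B: f = (1/2)^(49/23) ≈ 0.2284; Cmin,ss = (1496/18)·f/(1−f) ≈ 24.602 mg/L.
Difference ≈ 5.410 − 24.602 ≈ -19.192 mg/L.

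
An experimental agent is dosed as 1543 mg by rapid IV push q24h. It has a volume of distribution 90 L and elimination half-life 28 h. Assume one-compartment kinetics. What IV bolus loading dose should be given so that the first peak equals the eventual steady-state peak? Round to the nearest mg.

f = (1/2)^(24/28) ≈ 0.552045; accumulation ratio R = 1/(1−f) ≈ 2.23237.
Loading dose to hit Cmax,ss on first dose: D_load = D_maint·R ≈ 1543 × 2.23237 ≈ 3444.55 mg.

3445 mg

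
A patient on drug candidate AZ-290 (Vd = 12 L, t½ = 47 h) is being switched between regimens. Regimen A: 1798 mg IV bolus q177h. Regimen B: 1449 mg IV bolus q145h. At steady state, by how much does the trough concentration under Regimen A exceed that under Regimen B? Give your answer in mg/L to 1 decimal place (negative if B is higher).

Regimen A: f = (1/2)^(177/47) ≈ 0.0735; Cmin,ss = (1798/12)·f/(1−f) ≈ 11.886 mg/L.
Regimen B: f = (1/2)^(145/47) ≈ 0.1178; Cmin,ss = (1449/12)·f/(1−f) ≈ 16.124 mg/L.
Difference ≈ 11.886 − 16.124 ≈ -4.238 mg/L.

-4.2 mg/L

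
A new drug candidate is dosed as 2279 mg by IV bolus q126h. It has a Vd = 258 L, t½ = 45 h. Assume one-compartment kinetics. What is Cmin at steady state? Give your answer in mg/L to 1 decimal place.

k = ln2/t½ = ln2/45 ≈ 0.015403 h⁻¹; fraction remaining f = e^(−kτ) = e^(−0.015403×126) ≈ 0.1436.
Each bolus raises the concentration by D/Vd = 2279/258 ≈ 8.833 mg/L.
Steady-state trough Cmin,ss = C₀·f/(1−f) ≈ 8.833 × 0.1436/0.8564 ≈ 1.481 mg/L.

1.5 mg/L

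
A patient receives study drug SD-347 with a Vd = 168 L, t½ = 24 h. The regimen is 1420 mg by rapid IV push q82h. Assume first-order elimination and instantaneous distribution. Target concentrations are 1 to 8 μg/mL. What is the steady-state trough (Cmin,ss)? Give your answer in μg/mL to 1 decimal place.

Over one 82-h interval, 82/24 ≈ 3.4167 half-lives elapse, leaving f ≈ 0.0936 of each dose.
At steady state, accumulation factor R = 1/(1 − e^(−kτ)) ≈ 1.1033.
Single-dose peak C₀ = D/Vd = 1420/168 ≈ 8.452 μg/mL.
Steady-state peak Cmax,ss = C₀·R ≈ 8.452 × 1.1033 ≈ 9.325 μg/mL.
Steady-state trough Cmin,ss = Cmax,ss·f ≈ 9.325 × 0.0936 ≈ 0.873 μg/mL.
Trough 0.9 μg/mL vs MEC 1 μg/mL: subtherapeutic.

0.9 μg/mL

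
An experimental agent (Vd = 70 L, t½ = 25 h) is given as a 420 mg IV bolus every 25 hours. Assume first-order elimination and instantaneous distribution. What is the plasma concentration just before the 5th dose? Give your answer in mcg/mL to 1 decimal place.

f = (1/2)^(τ/t½) = (1/2)^(25/25) ≈ 0.5000.
C₀ = D/Vd = 420/70 ≈ 6.000 mcg/mL.
Before the 5th dose, 4 doses have been given. Superposition: Cmin = C₀·(f + f² + … + f^4).
≈ 6.000 × (0.5000 + 0.2500 + 0.1250 + 0.0625) ≈ 6.000 × 0.9375 ≈ 5.625 mcg/mL.

5.6 mcg/mL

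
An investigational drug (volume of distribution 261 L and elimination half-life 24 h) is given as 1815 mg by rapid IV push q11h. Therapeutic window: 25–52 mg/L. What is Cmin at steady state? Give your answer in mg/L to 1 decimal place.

k = ln2/t½ = ln2/24 ≈ 0.028881 h⁻¹; fraction remaining f = e^(−kτ) = e^(−0.028881×11) ≈ 0.7278.
Each bolus raises the concentration by D/Vd = 1815/261 ≈ 6.954 mg/L.
Steady-state trough Cmin,ss = C₀·f/(1−f) ≈ 6.954 × 0.7278/0.2722 ≈ 18.593 mg/L.
Trough 18.6 mg/L vs MEC 25 mg/L: subtherapeutic.

18.6 mg/L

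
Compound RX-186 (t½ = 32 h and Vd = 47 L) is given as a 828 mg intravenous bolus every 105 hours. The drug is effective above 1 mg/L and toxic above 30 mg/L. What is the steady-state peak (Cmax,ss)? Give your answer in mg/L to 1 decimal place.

Over one 105-h interval, 105/32 ≈ 3.2812 half-lives elapse, leaving f ≈ 0.1029 of each dose.
Accumulation ratio R = 1/(1 − f) ≈ 1/0.8971 ≈ 1.1147.
Each bolus raises the concentration by D/Vd = 828/47 ≈ 17.617 mg/L.
Steady-state peak Cmax,ss = C₀·R ≈ 17.617 × 1.1147 ≈ 19.638 mg/L.
Peak 19.6 mg/L vs MTC 30 mg/L: below toxic threshold.

19.6 mg/L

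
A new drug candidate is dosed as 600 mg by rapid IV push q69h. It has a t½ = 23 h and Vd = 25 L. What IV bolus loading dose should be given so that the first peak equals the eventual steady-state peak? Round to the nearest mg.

686 mg

f = (1/2)^(69/23) ≈ 0.125000; accumulation ratio R = 1/(1−f) ≈ 1.14286.
Loading dose to hit Cmax,ss on first dose: D_load = D_maint·R ≈ 600 × 1.14286 ≈ 685.72 mg.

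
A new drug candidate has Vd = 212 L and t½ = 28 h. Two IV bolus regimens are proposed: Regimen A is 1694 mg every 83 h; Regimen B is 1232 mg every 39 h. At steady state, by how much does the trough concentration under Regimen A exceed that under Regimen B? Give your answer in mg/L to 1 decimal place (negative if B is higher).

-2.4 mg/L

Regimen A: f = (1/2)^(83/28) ≈ 0.1281; Cmin,ss = (1694/212)·f/(1−f) ≈ 1.174 mg/L.
Regimen B: f = (1/2)^(39/28) ≈ 0.3808; Cmin,ss = (1232/212)·f/(1−f) ≈ 3.574 mg/L.
Difference ≈ 1.174 − 3.574 ≈ -2.400 mg/L.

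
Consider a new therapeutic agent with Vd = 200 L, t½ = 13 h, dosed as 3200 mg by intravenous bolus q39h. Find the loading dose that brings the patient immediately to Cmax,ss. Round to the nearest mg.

f = (1/2)^(39/13) ≈ 0.125000; accumulation ratio R = 1/(1−f) ≈ 1.14286.
Loading dose to hit Cmax,ss on first dose: D_load = D_maint·R ≈ 3200 × 1.14286 ≈ 3657.15 mg.

3657 mg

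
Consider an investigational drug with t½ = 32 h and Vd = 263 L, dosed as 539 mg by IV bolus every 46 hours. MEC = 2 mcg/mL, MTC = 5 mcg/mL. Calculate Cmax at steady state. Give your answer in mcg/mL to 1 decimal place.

k = ln2/t½ = ln2/32 ≈ 0.021661 h⁻¹; fraction remaining f = e^(−kτ) = e^(−0.021661×46) ≈ 0.3692.
At steady state, accumulation factor R = 1/(1 − e^(−kτ)) ≈ 1.5853.
Single-dose peak C₀ = D/Vd = 539/263 ≈ 2.049 mcg/mL.
Steady-state peak Cmax,ss = C₀·R ≈ 2.049 × 1.5853 ≈ 3.248 mcg/mL.
Peak 3.2 mcg/mL vs MTC 5 mcg/mL: below toxic threshold.

3.2 mcg/mL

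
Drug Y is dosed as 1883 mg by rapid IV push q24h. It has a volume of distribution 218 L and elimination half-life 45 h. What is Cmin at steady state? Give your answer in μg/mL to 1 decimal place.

Over one 24-h interval, 24/45 ≈ 0.53333 half-lives elapse, leaving f ≈ 0.6910 of each dose.
At steady state, accumulation factor R = 1/(1 − e^(−kτ)) ≈ 3.2362.
Single-dose peak C₀ = D/Vd = 1883/218 ≈ 8.638 μg/mL.
Cmax,ss = C₀/(1 − f) ≈ 8.638/0.3090 ≈ 27.955 μg/mL.
One interval later, Cmin,ss = Cmax,ss·e^(−kτ) ≈ 27.955 × 0.6910 ≈ 19.317 μg/mL.

19.3 μg/mL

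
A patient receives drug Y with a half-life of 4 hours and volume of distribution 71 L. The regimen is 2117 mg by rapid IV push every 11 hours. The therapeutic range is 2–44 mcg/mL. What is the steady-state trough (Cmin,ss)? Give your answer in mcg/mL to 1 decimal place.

5.2 mcg/mL

τ/t½ = 11/4 ≈ 2.75, so fraction remaining f = (1/2)^(11/4) ≈ 0.1487.
Accumulation ratio R = 1/(1 − f) ≈ 1/0.8513 ≈ 1.1747.
Single-dose peak C₀ = D/Vd = 2117/71 ≈ 29.817 mcg/mL.
Cmax,ss = C₀/(1 − f) ≈ 29.817/0.8513 ≈ 35.025 mcg/mL.
Steady-state trough Cmin,ss = Cmax,ss·f ≈ 35.025 × 0.1487 ≈ 5.208 mcg/mL.
Trough 5.2 mcg/mL vs MEC 2 mcg/mL: adequate.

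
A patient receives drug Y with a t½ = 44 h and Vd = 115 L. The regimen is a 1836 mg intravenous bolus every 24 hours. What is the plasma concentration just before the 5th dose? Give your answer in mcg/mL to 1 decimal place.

f = (1/2)^(τ/t½) = (1/2)^(24/44) ≈ 0.6852.
C₀ = D/Vd = 1836/115 ≈ 15.965 mcg/mL.
Before the 5th dose, 4 doses have been given. Superposition: Cmin = C₀·(f + f² + … + f^4).
≈ 15.965 × (0.6852 + 0.4695 + 0.3217 + 0.2204) ≈ 15.965 × 1.6968 ≈ 27.089 mcg/mL.

27.1 mcg/mL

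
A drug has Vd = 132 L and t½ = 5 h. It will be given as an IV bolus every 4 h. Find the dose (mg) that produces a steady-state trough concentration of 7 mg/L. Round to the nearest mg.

685 mg

τ/t½ = 4/5 ≈ 0.8, so f = (1/2)^(4/5) ≈ 0.574349.
Cmin,ss = (D/Vd)·f/(1−f), so D = Cmin,ss·Vd·(1−f)/f.
D = 7 × 132 × (1−f)/f ≈ 7 × 132 × 0.74110 ≈ 684.78 mg.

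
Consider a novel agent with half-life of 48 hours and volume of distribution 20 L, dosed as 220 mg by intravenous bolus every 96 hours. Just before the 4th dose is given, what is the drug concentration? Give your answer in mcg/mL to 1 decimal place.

3.6 mcg/mL

f = (1/2)^(τ/t½) = (1/2)^(96/48) ≈ 0.2500.
C₀ = D/Vd = 220/20 ≈ 11.000 mcg/mL.
Before the 4th dose, 3 doses have been given. Superposition: Cmin = C₀·(f + f² + … + f^3).
≈ 11.000 × (0.2500 + 0.0625 + 0.0156) ≈ 11.000 × 0.3281 ≈ 3.609 mcg/mL.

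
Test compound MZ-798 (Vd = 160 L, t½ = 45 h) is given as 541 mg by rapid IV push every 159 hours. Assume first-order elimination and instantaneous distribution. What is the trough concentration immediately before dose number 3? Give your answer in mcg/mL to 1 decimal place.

f = (1/2)^(τ/t½) = (1/2)^(159/45) ≈ 0.0864.
C₀ = D/Vd = 541/160 ≈ 3.381 mcg/mL.
Before the 3rd dose, 2 doses have been given. Superposition: Cmin = C₀·(f + f²).
≈ 3.381 × (0.0864 + 0.0075) ≈ 3.381 × 0.0939 ≈ 0.317 mcg/mL.

0.3 mcg/mL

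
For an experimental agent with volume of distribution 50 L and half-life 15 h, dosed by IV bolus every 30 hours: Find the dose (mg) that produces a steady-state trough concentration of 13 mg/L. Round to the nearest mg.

1950 mg

τ/t½ = 30/15 ≈ 2, so f = (1/2)^(30/15) ≈ 0.250000.
Cmin,ss = (D/Vd)·f/(1−f), so D = Cmin,ss·Vd·(1−f)/f.
D = 13 × 50 × (1−f)/f ≈ 13 × 50 × 3.00000 ≈ 1950.00 mg.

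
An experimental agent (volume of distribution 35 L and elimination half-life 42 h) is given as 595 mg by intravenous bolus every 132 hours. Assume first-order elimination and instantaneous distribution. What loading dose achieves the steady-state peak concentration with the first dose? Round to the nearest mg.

671 mg

f = (1/2)^(132/42) ≈ 0.113215; accumulation ratio R = 1/(1−f) ≈ 1.12767.
Loading dose to hit Cmax,ss on first dose: D_load = D_maint·R ≈ 595 × 1.12767 ≈ 670.96 mg.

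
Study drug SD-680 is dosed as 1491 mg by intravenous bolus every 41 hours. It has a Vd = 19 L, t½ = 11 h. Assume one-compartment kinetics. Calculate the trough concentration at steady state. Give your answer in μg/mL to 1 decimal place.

Over one 41-h interval, 41/11 ≈ 3.7273 half-lives elapse, leaving f ≈ 0.0755 of each dose.
Accumulation ratio R = 1/(1 − f) ≈ 1/0.9245 ≈ 1.0817.
Each bolus raises the concentration by D/Vd = 1491/19 ≈ 78.474 μg/mL.
Cmax,ss = C₀/(1 − f) ≈ 78.474/0.9245 ≈ 84.883 μg/mL.
Steady-state trough Cmin,ss = Cmax,ss·f ≈ 84.883 × 0.0755 ≈ 6.409 μg/mL.

6.4 μg/mL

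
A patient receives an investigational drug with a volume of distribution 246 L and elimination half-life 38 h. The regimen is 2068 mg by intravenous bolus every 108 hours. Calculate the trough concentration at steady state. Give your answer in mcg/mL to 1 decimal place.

1.4 mcg/mL

τ/t½ = 108/38 ≈ 2.8421, so fraction remaining f = (1/2)^(108/38) ≈ 0.1395.
Each bolus raises the concentration by D/Vd = 2068/246 ≈ 8.407 mcg/mL.
Steady-state trough Cmin,ss = C₀·f/(1−f) ≈ 8.407 × 0.1395/0.8605 ≈ 1.363 mcg/mL.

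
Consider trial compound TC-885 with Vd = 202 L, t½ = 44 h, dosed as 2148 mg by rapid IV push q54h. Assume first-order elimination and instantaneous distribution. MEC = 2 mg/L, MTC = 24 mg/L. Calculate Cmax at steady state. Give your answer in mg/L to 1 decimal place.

τ/t½ = 54/44 ≈ 1.2273, so fraction remaining f = (1/2)^(54/44) ≈ 0.4271.
Accumulation ratio R = 1/(1 − f) ≈ 1/0.5729 ≈ 1.7455.
Each bolus raises the concentration by D/Vd = 2148/202 ≈ 10.634 mg/L.
Steady-state peak Cmax,ss = C₀·R ≈ 10.634 × 1.7455 ≈ 18.562 mg/L.
Peak 18.6 mg/L vs MTC 24 mg/L: below toxic threshold.

18.6 mg/L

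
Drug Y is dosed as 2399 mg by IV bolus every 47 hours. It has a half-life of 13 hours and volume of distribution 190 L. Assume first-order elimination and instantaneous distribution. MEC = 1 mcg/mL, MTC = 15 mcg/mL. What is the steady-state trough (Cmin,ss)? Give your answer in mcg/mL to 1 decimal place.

1.1 mcg/mL

τ/t½ = 47/13 ≈ 3.6154, so fraction remaining f = (1/2)^(47/13) ≈ 0.0816.
Accumulation ratio R = 1/(1 − f) ≈ 1/0.9184 ≈ 1.0889.
Each bolus raises the concentration by D/Vd = 2399/190 ≈ 12.626 mcg/mL.
Cmax,ss = C₀/(1 − f) ≈ 12.626/0.9184 ≈ 13.748 mcg/mL.
Steady-state trough Cmin,ss = Cmax,ss·f ≈ 13.748 × 0.0816 ≈ 1.122 mcg/mL.
Trough 1.1 mcg/mL vs MEC 1 mcg/mL: adequate.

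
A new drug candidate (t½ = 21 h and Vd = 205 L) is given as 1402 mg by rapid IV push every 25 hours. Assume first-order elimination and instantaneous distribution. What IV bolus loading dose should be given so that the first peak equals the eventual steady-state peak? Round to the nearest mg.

f = (1/2)^(25/21) ≈ 0.438158; accumulation ratio R = 1/(1−f) ≈ 1.77986.
Loading dose to hit Cmax,ss on first dose: D_load = D_maint·R ≈ 1402 × 1.77986 ≈ 2495.36 mg.

2495 mg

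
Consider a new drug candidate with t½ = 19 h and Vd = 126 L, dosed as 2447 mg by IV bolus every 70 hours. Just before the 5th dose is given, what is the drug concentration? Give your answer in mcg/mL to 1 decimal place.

f = (1/2)^(τ/t½) = (1/2)^(70/19) ≈ 0.0778.
C₀ = D/Vd = 2447/126 ≈ 19.421 mcg/mL.
Before the 5th dose, 4 doses have been given. Superposition: Cmin = C₀·(f + f² + … + f^4).
≈ 19.421 × (0.0778 + 0.0061 + 0.0005 + 0.0000) ≈ 19.421 × 0.0844 ≈ 1.639 mcg/mL.

1.6 mcg/mL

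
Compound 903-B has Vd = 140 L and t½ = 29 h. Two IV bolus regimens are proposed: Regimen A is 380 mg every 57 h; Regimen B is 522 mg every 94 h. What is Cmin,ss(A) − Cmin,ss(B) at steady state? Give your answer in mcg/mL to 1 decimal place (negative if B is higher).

Regimen A: f = (1/2)^(57/29) ≈ 0.2560; Cmin,ss = (380/140)·f/(1−f) ≈ 0.934 mcg/mL.
Regimen B: f = (1/2)^(94/29) ≈ 0.1057; Cmin,ss = (522/140)·f/(1−f) ≈ 0.441 mcg/mL.
Difference ≈ 0.934 − 0.441 ≈ 0.493 mcg/mL.

0.5 mcg/mL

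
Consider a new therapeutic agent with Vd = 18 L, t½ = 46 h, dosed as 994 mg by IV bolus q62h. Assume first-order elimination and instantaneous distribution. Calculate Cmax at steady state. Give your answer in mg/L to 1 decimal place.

91.0 mg/L

τ/t½ = 62/46 ≈ 1.3478, so fraction remaining f = (1/2)^(62/46) ≈ 0.3929.
Accumulation ratio R = 1/(1 − f) ≈ 1/0.6071 ≈ 1.6472.
Single-dose peak C₀ = D/Vd = 994/18 ≈ 55.222 mg/L.
Steady-state peak Cmax,ss = C₀·R ≈ 55.222 × 1.6472 ≈ 90.962 mg/L.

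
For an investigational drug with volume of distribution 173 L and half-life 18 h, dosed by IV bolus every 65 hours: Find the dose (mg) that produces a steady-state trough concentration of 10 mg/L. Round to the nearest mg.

τ/t½ = 65/18 ≈ 3.6111, so f = (1/2)^(65/18) ≈ 0.081837.
Cmin,ss = (D/Vd)·f/(1−f), so D = Cmin,ss·Vd·(1−f)/f.
D = 10 × 173 × (1−f)/f ≈ 10 × 173 × 11.21941 ≈ 19409.58 mg.

19410 mg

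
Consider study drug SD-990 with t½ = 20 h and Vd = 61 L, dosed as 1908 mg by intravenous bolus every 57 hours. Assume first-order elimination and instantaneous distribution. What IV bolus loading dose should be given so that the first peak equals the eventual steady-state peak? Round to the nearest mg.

f = (1/2)^(57/20) ≈ 0.138696; accumulation ratio R = 1/(1−f) ≈ 1.16103.
Loading dose to hit Cmax,ss on first dose: D_load = D_maint·R ≈ 1908 × 1.16103 ≈ 2215.25 mg.

2215 mg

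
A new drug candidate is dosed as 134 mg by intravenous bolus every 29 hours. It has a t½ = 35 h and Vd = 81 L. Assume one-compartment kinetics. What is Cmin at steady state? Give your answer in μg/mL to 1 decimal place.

2.1 μg/mL

τ/t½ = 29/35 ≈ 0.82857, so fraction remaining f = (1/2)^(29/35) ≈ 0.5631.
At steady state, accumulation factor R = 1/(1 − e^(−kτ)) ≈ 2.2889.
Single-dose peak C₀ = D/Vd = 134/81 ≈ 1.654 μg/mL.
Steady-state peak Cmax,ss = C₀·R ≈ 1.654 × 2.2889 ≈ 3.786 μg/mL.
Steady-state trough Cmin,ss = Cmax,ss·f ≈ 3.786 × 0.5631 ≈ 2.132 μg/mL.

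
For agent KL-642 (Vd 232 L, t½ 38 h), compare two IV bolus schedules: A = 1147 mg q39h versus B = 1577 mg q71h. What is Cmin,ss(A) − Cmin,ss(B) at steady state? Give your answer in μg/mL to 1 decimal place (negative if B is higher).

2.2 μg/mL

Regimen A: f = (1/2)^(39/38) ≈ 0.4910; Cmin,ss = (1147/232)·f/(1−f) ≈ 4.769 μg/mL.
Regimen B: f = (1/2)^(71/38) ≈ 0.2739; Cmin,ss = (1577/232)·f/(1−f) ≈ 2.564 μg/mL.
Difference ≈ 4.769 − 2.564 ≈ 2.205 μg/mL.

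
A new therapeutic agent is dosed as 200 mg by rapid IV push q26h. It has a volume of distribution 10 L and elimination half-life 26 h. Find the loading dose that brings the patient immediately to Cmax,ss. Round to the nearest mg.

400 mg

f = (1/2)^(26/26) ≈ 0.500000; accumulation ratio R = 1/(1−f) ≈ 2.00000.
Loading dose to hit Cmax,ss on first dose: D_load = D_maint·R ≈ 200 × 2.00000 ≈ 400.00 mg.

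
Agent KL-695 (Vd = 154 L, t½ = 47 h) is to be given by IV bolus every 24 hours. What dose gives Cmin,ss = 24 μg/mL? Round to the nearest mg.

1570 mg

τ/t½ = 24/47 ≈ 0.51064, so f = (1/2)^(24/47) ≈ 0.701912.
Cmin,ss = (D/Vd)·f/(1−f), so D = Cmin,ss·Vd·(1−f)/f.
D = 24 × 154 × (1−f)/f ≈ 24 × 154 × 0.42468 ≈ 1569.62 mg.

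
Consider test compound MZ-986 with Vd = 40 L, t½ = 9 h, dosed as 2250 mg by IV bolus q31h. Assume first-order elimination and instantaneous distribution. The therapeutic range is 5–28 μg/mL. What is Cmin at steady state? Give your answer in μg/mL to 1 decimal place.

k = ln2/t½ = ln2/9 ≈ 0.077016 h⁻¹; fraction remaining f = e^(−kτ) = e^(−0.077016×31) ≈ 0.0919.
Accumulation ratio R = 1/(1 − f) ≈ 1/0.9081 ≈ 1.1012.
Each bolus raises the concentration by D/Vd = 2250/40 ≈ 56.250 μg/mL.
Cmax,ss = C₀/(1 − f) ≈ 56.250/0.9081 ≈ 61.943 μg/mL.
Steady-state trough Cmin,ss = Cmax,ss·f ≈ 61.943 × 0.0919 ≈ 5.693 μg/mL.
Trough 5.7 μg/mL vs MEC 5 μg/mL: adequate.

5.7 μg/mL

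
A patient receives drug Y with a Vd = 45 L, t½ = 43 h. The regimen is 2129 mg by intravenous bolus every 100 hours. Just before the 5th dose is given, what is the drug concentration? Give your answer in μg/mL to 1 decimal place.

11.8 μg/mL

f = (1/2)^(τ/t½) = (1/2)^(100/43) ≈ 0.1995.
C₀ = D/Vd = 2129/45 ≈ 47.311 μg/mL.
Before the 5th dose, 4 doses have been given. Superposition: Cmin = C₀·(f + f² + … + f^4).
≈ 47.311 × (0.1995 + 0.0398 + 0.0079 + 0.0016) ≈ 47.311 × 0.2488 ≈ 11.771 μg/mL.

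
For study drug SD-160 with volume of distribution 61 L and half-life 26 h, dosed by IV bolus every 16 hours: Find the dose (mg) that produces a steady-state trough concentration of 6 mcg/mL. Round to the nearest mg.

195 mg

τ/t½ = 16/26 ≈ 0.61538, so f = (1/2)^(16/26) ≈ 0.652756.
Cmin,ss = (D/Vd)·f/(1−f), so D = Cmin,ss·Vd·(1−f)/f.
D = 6 × 61 × (1−f)/f ≈ 6 × 61 × 0.53197 ≈ 194.70 mg.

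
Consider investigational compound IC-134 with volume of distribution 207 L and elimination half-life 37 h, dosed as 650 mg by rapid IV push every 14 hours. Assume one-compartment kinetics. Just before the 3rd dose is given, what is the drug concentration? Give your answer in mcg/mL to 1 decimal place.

f = (1/2)^(τ/t½) = (1/2)^(14/37) ≈ 0.7693.
C₀ = D/Vd = 650/207 ≈ 3.140 mcg/mL.
Before the 3rd dose, 2 doses have been given. Superposition: Cmin = C₀·(f + f²).
≈ 3.140 × (0.7693 + 0.5918) ≈ 3.140 × 1.3611 ≈ 4.274 mcg/mL.

4.3 mcg/mL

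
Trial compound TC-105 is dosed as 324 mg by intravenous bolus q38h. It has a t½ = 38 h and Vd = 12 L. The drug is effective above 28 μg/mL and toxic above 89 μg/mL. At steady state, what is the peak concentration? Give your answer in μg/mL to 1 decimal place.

54.0 μg/mL

The dosing interval is 1 half-life, so f = 2^(−1) = 0.5.
At steady state, R = 1/(1 − 0.5) = 2/1.
Single-dose peak C₀ = D/Vd = 324/12 = 27 μg/mL.
Steady-state peak Cmax,ss = C₀·R = 27 × 2/1 ≈ 54.000 μg/mL.
Peak 54.0 μg/mL vs MTC 89 μg/mL: below toxic threshold.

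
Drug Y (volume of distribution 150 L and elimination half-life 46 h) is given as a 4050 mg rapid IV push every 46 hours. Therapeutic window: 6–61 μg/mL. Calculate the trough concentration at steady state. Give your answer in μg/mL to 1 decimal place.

27.0 μg/mL

The dosing interval is 1 half-life, so f = 2^(−1) = 0.5.
Accumulation ratio R = 1/(1 − f) = 1/0.5 = 2/1.
Single-dose peak C₀ = D/Vd = 4050/150 = 27 μg/mL.
Steady-state peak Cmax,ss = C₀·R = 27 × 2/1 ≈ 54.000 μg/mL.
Steady-state trough Cmin,ss = Cmax,ss·f ≈ 54.000 × 0.5 ≈ 27.000 μg/mL.
Trough 27.0 μg/mL vs MEC 6 μg/mL: adequate.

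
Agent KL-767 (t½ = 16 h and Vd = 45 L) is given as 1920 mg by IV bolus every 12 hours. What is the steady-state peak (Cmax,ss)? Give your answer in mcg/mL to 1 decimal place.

Over one 12-h interval, 12/16 ≈ 0.75 half-lives elapse, leaving f ≈ 0.5946 of each dose.
At steady state, accumulation factor R = 1/(1 − e^(−kτ)) ≈ 2.4667.
Single-dose peak C₀ = D/Vd = 1920/45 ≈ 42.667 mcg/mL.
Steady-state peak Cmax,ss = C₀·R ≈ 42.667 × 2.4667 ≈ 105.247 mcg/mL.

105.2 mcg/mL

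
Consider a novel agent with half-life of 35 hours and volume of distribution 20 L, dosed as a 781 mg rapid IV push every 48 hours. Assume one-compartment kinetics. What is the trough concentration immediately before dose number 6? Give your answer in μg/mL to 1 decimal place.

24.4 μg/mL

f = (1/2)^(τ/t½) = (1/2)^(48/35) ≈ 0.3865.
C₀ = D/Vd = 781/20 ≈ 39.050 μg/mL.
Before the 6th dose, 5 doses have been given. Superposition: Cmin = C₀·(f + f² + … + f^5).
≈ 39.050 × (0.3865 + 0.1494 + 0.0577 + 0.0223 + 0.0086) ≈ 39.050 × 0.6245 ≈ 24.387 μg/mL.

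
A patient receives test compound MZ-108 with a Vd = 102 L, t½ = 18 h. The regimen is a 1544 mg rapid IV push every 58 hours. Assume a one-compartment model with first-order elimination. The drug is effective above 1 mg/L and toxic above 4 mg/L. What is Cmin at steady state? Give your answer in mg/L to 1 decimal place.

Over one 58-h interval, 58/18 ≈ 3.2222 half-lives elapse, leaving f ≈ 0.1072 of each dose.
Accumulation ratio R = 1/(1 − f) ≈ 1/0.8928 ≈ 1.1201.
Single-dose peak C₀ = D/Vd = 1544/102 ≈ 15.137 mg/L.
Cmax,ss = C₀/(1 − f) ≈ 15.137/0.8928 ≈ 16.955 mg/L.
One interval later, Cmin,ss = Cmax,ss·e^(−kτ) ≈ 16.955 × 0.1072 ≈ 1.818 mg/L.
Trough 1.8 mg/L vs MEC 1 mg/L: adequate.

1.8 mg/L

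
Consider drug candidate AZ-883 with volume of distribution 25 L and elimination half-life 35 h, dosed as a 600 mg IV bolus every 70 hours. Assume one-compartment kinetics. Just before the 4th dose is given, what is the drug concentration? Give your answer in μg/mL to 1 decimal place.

f = (1/2)^(τ/t½) = (1/2)^(70/35) ≈ 0.2500.
C₀ = D/Vd = 600/25 ≈ 24.000 μg/mL.
Before the 4th dose, 3 doses have been given. Superposition: Cmin = C₀·(f + f² + … + f^3).
≈ 24.000 × (0.2500 + 0.0625 + 0.0156) ≈ 24.000 × 0.3281 ≈ 7.874 μg/mL.

7.9 μg/mL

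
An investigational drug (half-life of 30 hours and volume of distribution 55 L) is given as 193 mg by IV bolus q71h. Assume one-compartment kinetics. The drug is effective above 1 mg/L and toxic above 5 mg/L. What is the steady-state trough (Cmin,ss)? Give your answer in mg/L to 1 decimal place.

k = ln2/t½ = ln2/30 ≈ 0.023105 h⁻¹; fraction remaining f = e^(−kτ) = e^(−0.023105×71) ≈ 0.1939.
Single-dose peak C₀ = D/Vd = 193/55 ≈ 3.509 mg/L.
Steady-state trough Cmin,ss = C₀·f/(1−f) ≈ 3.509 × 0.1939/0.8061 ≈ 0.844 mg/L.
Trough 0.8 mg/L vs MEC 1 mg/L: subtherapeutic.

0.8 mg/L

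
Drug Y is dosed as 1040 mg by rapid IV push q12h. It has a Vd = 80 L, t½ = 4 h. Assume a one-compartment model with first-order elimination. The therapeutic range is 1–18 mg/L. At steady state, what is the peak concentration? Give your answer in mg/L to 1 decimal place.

14.9 mg/L

τ = 12 h = 3 half-lives, so f = (1/2)^3 = 0.125.
At steady state, R = 1/(1 − 0.125) = 8/7.
Single-dose peak C₀ = D/Vd = 1040/80 = 13 mg/L.
Steady-state peak Cmax,ss = C₀·R = 13 × 8/7 ≈ 14.857 mg/L.
Peak 14.9 mg/L vs MTC 18 mg/L: below toxic threshold.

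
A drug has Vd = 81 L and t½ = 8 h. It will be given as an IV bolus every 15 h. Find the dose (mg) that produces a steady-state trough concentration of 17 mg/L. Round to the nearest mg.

τ/t½ = 15/8 ≈ 1.875, so f = (1/2)^(15/8) ≈ 0.272627.
Cmin,ss = (D/Vd)·f/(1−f), so D = Cmin,ss·Vd·(1−f)/f.
D = 17 × 81 × (1−f)/f ≈ 17 × 81 × 2.66802 ≈ 3673.86 mg.

3674 mg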